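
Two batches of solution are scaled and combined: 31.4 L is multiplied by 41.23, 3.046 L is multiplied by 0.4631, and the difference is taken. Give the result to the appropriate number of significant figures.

1.29 × 10³ L

31.4 × 41.23 = 1294.622 → 1.29 × 10³ L (3 s.f., last digit at the 10^1 place).
3.046 × 0.4631 = 1.4106026 → 1.411 L (4 s.f., last digit at the 10^-3 place).
Difference: 1293.2113974 L; keep the coarser place, 10^1.
Result: 1.29 × 10³ L.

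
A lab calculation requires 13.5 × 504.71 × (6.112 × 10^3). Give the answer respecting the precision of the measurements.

4.16 × 10^7

13.5 × 504.71 × (6.112 × 10^3) = 41644631.52
Multiplication/division keeps the fewest significant figures: 13.5 → 3 s.f., 504.71 → 5 s.f., 6.112 × 10^3 → 4 s.f.; limit is 3.
Rounded to 3 significant figures: 4.16 × 10^7.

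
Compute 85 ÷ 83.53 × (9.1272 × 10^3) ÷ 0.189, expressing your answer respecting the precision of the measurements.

4.9 × 10^4

85 ÷ 83.53 × (9.1272 × 10^3) ÷ 0.189 = 49141.9298076…
Multiplication/division keeps the fewest significant figures: 85 → 2 s.f., 83.53 → 4 s.f., 9.1272 × 10^3 → 5 s.f., 0.189 → 3 s.f.; limit is 2.
Rounded to 2 significant figures: 4.9 × 10^4.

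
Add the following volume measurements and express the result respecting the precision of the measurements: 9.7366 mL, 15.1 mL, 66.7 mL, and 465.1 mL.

9.7366 mL + 15.1 mL + 66.7 mL + 465.1 mL = 556.6366 mL.
Addition/subtraction keeps the fewest decimal places: 9.7366 → 4 decimal places, 15.1 → 1 decimal place, 66.7 → 1 decimal place, 465.1 → 1 decimal place; limit is 1.
Rounded to 1 decimal place: 556.6 mL.

556.6 mL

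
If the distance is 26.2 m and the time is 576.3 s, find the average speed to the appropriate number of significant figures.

0.0455 m/s

average speed = 26.2 m ÷ 576.3 s = 0.0454624327607… m/s.
26.2 has 3 significant figures; 576.3 has 4.
Division/multiplication keeps the fewest: 3 significant figures.
Rounded: 0.0455 m/s.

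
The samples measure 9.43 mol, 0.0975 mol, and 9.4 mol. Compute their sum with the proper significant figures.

18.9 mol

9.43 mol + 0.0975 mol + 9.4 mol = 18.9275 mol.
Addition/subtraction keeps the fewest decimal places: 9.43 → 2 decimal places, 0.0975 → 4 decimal places, 9.4 → 1 decimal place; limit is 1.
Rounded to 1 decimal place: 18.9 mol.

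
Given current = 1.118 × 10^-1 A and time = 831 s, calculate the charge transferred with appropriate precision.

92.9 C

charge transferred = 1.118 × 10^-1 A × 831 s = 92.9058 C.
1.118 × 10^-1 has 4 significant figures; 831 has 3.
Division/multiplication keeps the fewest: 3 significant figures.
Rounded: 92.9 C.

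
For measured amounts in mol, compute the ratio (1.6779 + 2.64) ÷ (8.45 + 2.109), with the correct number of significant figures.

0.409

1.6779 + 2.64 = 4.3179, limited to 2 d.p. → 3 s.f.; 8.45 + 2.109 = 10.559, limited to 2 d.p. → 4 s.f.
Carrying full precision, 4.3179 ÷ 10.559 = 0.408930769959…; keep min(3, 4) = 3 s.f.
Rounded to 3 significant figures: 0.409.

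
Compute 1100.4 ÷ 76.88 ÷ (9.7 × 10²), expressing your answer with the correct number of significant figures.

0.015

1100.4 ÷ 76.88 ÷ (9.7 × 10²) = 0.0147558921656…
Multiplication/division keeps the fewest significant figures: 1100.4 → 5 s.f., 76.88 → 4 s.f., 9.7 × 10² → 2 s.f.; limit is 2.
Rounded to 2 significant figures: 0.015.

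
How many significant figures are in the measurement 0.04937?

4

0.04937: leading zeros are not significant.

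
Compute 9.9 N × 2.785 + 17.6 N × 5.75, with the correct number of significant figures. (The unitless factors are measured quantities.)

9.9 × 2.785 = 27.5715 → 28 N (2 s.f., last digit at the 10^0 place).
17.6 × 5.75 = 101.2 → 101 N (3 s.f., last digit at the 10^0 place).
Sum: 128.7715 N; keep the coarser place, 10^0.
Result: 129 N.

129 N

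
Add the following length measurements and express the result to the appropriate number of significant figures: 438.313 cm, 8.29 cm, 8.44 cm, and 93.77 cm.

548.81 cm

438.313 cm + 8.29 cm + 8.44 cm + 93.77 cm = 548.813 cm.
Addition/subtraction keeps the fewest decimal places: 438.313 → 3 decimal places, 8.29 → 2 decimal places, 8.44 → 2 decimal places, 93.77 → 2 decimal places; limit is 2.
Rounded to 2 decimal places: 548.81 cm.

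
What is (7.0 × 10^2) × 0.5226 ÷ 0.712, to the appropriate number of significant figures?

5.1 × 10^2

(7.0 × 10^2) × 0.5226 ÷ 0.712 = 513.792134831…
Multiplication/division keeps the fewest significant figures: 7.0 × 10^2 → 2 s.f., 0.5226 → 4 s.f., 0.712 → 3 s.f.; limit is 2.
Rounded to 2 significant figures: 5.1 × 10^2.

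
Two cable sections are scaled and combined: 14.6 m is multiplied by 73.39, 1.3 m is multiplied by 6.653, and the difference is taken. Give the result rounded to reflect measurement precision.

14.6 × 73.39 = 1071.494 → 1.07 × 10^3 m (3 s.f., last digit at the 10^1 place).
1.3 × 6.653 = 8.6489 → 8.6 m (2 s.f., last digit at the 10^-1 place).
Difference: 1062.8451 m; keep the coarser place, 10^1.
Result: 1.06 × 10^3 m.

1.06 × 10^3 m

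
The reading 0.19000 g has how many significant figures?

5

0.19000: leading zeros are not significant; trailing zeros after a decimal point are significant.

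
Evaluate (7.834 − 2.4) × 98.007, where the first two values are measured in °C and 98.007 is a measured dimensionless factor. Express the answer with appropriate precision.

7.834 °C − 2.4 °C = 5.434 °C; the difference is limited to 1 decimal place (2 s.f.).
Carrying full precision, 5.434 × 98.007 = 532.570038 °C; 98.007 has 5 s.f., so the result keeps min(2, 5) = 2 s.f.
Rounded to 2 significant figures: 5.3 × 10^2 °C.

5.3 × 10^2 °C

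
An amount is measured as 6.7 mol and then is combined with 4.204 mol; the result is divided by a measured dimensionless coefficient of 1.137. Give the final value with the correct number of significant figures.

9.59 mol

6.7 mol + 4.204 mol = 10.904 mol; the sum is limited to 1 decimal place (3 s.f.).
Carrying full precision, 10.904 ÷ 1.137 = 9.59014951627… mol; 1.137 has 4 s.f., so the result keeps min(3, 4) = 3 s.f.
Rounded to 3 significant figures: 9.59 mol.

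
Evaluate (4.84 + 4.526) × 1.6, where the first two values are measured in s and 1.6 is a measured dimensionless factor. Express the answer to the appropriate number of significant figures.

15 s

4.84 s + 4.526 s = 9.366 s; the sum is limited to 2 decimal places (3 s.f.).
Carrying full precision, 9.366 × 1.6 = 14.9856 s; 1.6 has 2 s.f., so the result keeps min(3, 2) = 2 s.f.
Rounded to 2 significant figures: 15 s.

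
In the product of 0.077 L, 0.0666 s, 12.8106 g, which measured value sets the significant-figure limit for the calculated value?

0.077 L → 2 s.f.; 0.0666 s → 3 s.f.; 12.8106 g → 6 s.f.
The fewest is 2 significant figures, from 0.077 L.

0.077 L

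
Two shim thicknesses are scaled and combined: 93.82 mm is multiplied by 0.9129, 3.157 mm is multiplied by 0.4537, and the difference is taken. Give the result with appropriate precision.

84.22 mm

93.82 × 0.9129 = 85.648278 → 85.65 mm (4 s.f., last digit at the 10^-2 place).
3.157 × 0.4537 = 1.4323309 → 1.432 mm (4 s.f., last digit at the 10^-3 place).
Difference: 84.2159471 mm; keep the coarser place, 10^-2.
Result: 84.22 mm.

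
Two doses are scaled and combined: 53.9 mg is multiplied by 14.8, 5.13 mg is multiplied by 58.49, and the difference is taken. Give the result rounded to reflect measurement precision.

498 mg

53.9 × 14.8 = 797.72 → 798 mg (3 s.f., last digit at the 10^0 place).
5.13 × 58.49 = 300.0537 → 3.00 × 10² mg (3 s.f., last digit at the 10^0 place).
Difference: 497.6663 mg; keep the coarser place, 10^0.
Result: 498 mg.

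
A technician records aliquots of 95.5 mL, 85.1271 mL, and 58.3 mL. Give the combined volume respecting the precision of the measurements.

238.9 mL

95.5 mL + 85.1271 mL + 58.3 mL = 238.9271 mL.
Addition/subtraction keeps the fewest decimal places: 95.5 → 1 decimal place, 85.1271 → 4 decimal places, 58.3 → 1 decimal place; limit is 1.
Rounded to 1 decimal place: 238.9 mL.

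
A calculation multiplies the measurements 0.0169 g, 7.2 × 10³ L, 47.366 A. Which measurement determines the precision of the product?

0.0169 g → 3 s.f.; 7.2 × 10³ L → 2 s.f.; 47.366 A → 5 s.f.
The fewest is 2 significant figures, from 7.2 × 10³ L.

7.2 × 10³ L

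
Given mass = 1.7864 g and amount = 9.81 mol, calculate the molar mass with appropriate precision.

molar mass = 1.7864 g ÷ 9.81 mol = 0.182099898063… g/mol.
1.7864 has 5 significant figures; 9.81 has 3.
Division/multiplication keeps the fewest: 3 significant figures.
Rounded: 0.182 g/mol.

0.182 g/mol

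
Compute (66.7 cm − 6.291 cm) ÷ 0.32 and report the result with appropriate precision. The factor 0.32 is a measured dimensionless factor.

1.9 × 10² cm

66.7 cm − 6.291 cm = 60.409 cm; the difference is limited to 1 decimal place (3 s.f.).
Carrying full precision, 60.409 ÷ 0.32 = 188.778125 cm; 0.32 has 2 s.f., so the result keeps min(3, 2) = 2 s.f.
Rounded to 2 significant figures: 1.9 × 10² cm.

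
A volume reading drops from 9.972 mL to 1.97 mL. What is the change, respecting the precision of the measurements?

8.00 mL

9.972 mL − 1.97 mL = 8.002 mL.
Addition/subtraction keeps the fewest decimal places: 9.972 → 3 decimal places, 1.97 → 2 decimal places; limit is 2.
Rounded to 2 decimal places: 8.00 mL.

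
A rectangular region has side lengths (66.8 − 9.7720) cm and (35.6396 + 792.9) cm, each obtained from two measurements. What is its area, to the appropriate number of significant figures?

66.8 − 9.7720 = 57.0280, limited to 1 d.p. → 3 s.f.; 35.6396 + 792.9 = 828.5396, limited to 1 d.p. → 4 s.f.
Carrying full precision, 57.0280 × 828.5396 = 47249.9563088; keep min(3, 4) = 3 s.f.
Rounded to 3 significant figures: 4.72 × 10⁴ cm².

4.72 × 10⁴ cm²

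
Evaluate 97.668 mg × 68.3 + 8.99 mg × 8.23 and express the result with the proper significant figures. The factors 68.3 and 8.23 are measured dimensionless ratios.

97.668 × 68.3 = 6670.7244 → 6.67 × 10^3 mg (3 s.f., last digit at the 10^1 place).
8.99 × 8.23 = 73.9877 → 74.0 mg (3 s.f., last digit at the 10^-1 place).
Sum: 6744.7121 mg; keep the coarser place, 10^1.
Result: 6.74 × 10^3 mg.

6.74 × 10^3 mg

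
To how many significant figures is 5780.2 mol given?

5

5780.2: zeros between nonzero digits are significant.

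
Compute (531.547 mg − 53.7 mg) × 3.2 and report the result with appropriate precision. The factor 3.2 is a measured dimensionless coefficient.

531.547 mg − 53.7 mg = 477.847 mg; the difference is limited to 1 decimal place (4 s.f.).
Carrying full precision, 477.847 × 3.2 = 1529.1104 mg; 3.2 has 2 s.f., so the result keeps min(4, 2) = 2 s.f.
Rounded to 2 significant figures: 1.5 × 10³ mg.

1.5 × 10³ mg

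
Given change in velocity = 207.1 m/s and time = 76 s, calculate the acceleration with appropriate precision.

acceleration = 207.1 m/s ÷ 76 s = 2.725 m/s².
207.1 has 4 significant figures; 76 has 2.
Division/multiplication keeps the fewest: 2 significant figures.
Rounded: 2.7 m/s².

2.7 m/s²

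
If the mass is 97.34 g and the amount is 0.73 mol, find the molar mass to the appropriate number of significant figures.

1.3 × 10² g/mol

molar mass = 97.34 g ÷ 0.73 mol = 133.342465753… g/mol.
97.34 has 4 significant figures; 0.73 has 2.
Division/multiplication keeps the fewest: 2 significant figures.
Rounded: 1.3 × 10² g/mol.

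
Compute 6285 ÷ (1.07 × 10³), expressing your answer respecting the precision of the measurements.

5.87

6285 ÷ (1.07 × 10³) = 5.8738317757…
Multiplication/division keeps the fewest significant figures: 6285 → 4 s.f., 1.07 × 10³ → 3 s.f.; limit is 3.
Rounded to 3 significant figures: 5.87.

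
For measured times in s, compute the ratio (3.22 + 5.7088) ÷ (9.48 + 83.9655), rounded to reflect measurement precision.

3.22 + 5.7088 = 8.9288, limited to 2 d.p. → 3 s.f.; 9.48 + 83.9655 = 93.4455, limited to 2 d.p. → 4 s.f.
Carrying full precision, 8.9288 ÷ 93.4455 = 0.0955508826…; keep min(3, 4) = 3 s.f.
Rounded to 3 significant figures: 0.0956.

0.0956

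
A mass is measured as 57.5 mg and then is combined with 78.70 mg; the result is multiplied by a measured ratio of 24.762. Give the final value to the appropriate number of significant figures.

3373 mg

57.5 mg + 78.70 mg = 136.20 mg; the sum is limited to 1 decimal place (4 s.f.).
Carrying full precision, 136.20 × 24.762 = 3372.5844 mg; 24.762 has 5 s.f., so the result keeps min(4, 5) = 4 s.f.
Rounded to 4 significant figures: 3373 mg.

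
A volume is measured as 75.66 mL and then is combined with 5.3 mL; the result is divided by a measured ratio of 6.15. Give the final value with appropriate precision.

75.66 mL + 5.3 mL = 80.96 mL; the sum is limited to 1 decimal place (3 s.f.).
Carrying full precision, 80.96 ÷ 6.15 = 13.1642276423… mL; 6.15 has 3 s.f., so the result keeps min(3, 3) = 3 s.f.
Rounded to 3 significant figures: 13.2 mL.

13.2 mL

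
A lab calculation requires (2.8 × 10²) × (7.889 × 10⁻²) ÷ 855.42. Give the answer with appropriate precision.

(2.8 × 10²) × (7.889 × 10⁻²) ÷ 855.42 = 0.0258226368334…
Multiplication/division keeps the fewest significant figures: 2.8 × 10² → 2 s.f., 7.889 × 10⁻² → 4 s.f., 855.42 → 5 s.f.; limit is 2.
Rounded to 2 significant figures: 0.026.

0.026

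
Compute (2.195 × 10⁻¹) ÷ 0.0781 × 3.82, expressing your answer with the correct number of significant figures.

10.7

(2.195 × 10⁻¹) ÷ 0.0781 × 3.82 = 10.7361075544…
Multiplication/division keeps the fewest significant figures: 2.195 × 10⁻¹ → 4 s.f., 0.0781 → 3 s.f., 3.82 → 3 s.f.; limit is 3.
Rounded to 3 significant figures: 10.7.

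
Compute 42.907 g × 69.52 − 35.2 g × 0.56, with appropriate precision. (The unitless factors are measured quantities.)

42.907 × 69.52 = 2982.89464 → 2983 g (4 s.f., last digit at the 10^0 place).
35.2 × 0.56 = 19.712 → 20. g (2 s.f., last digit at the 10^0 place).
Difference: 2963.18264 g; keep the coarser place, 10^0.
Result: 2963 g.

2963 g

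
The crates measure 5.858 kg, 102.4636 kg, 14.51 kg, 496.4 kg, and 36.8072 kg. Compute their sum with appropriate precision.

5.858 kg + 102.4636 kg + 14.51 kg + 496.4 kg + 36.8072 kg = 656.0388 kg.
Addition/subtraction keeps the fewest decimal places: 5.858 → 3 decimal places, 102.4636 → 4 decimal places, 14.51 → 2 decimal places, 496.4 → 1 decimal place, 36.8072 → 4 decimal places; limit is 1.
Rounded to 1 decimal place: 656.0 kg.

656.0 kg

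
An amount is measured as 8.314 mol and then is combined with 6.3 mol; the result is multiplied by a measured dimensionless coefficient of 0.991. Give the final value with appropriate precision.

8.314 mol + 6.3 mol = 14.614 mol; the sum is limited to 1 decimal place (3 s.f.).
Carrying full precision, 14.614 × 0.991 = 14.482474 mol; 0.991 has 3 s.f., so the result keeps min(3, 3) = 3 s.f.
Rounded to 3 significant figures: 14.5 mol.

14.5 mol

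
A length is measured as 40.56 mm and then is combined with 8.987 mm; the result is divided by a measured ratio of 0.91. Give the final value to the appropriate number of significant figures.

54 mm

40.56 mm + 8.987 mm = 49.547 mm; the sum is limited to 2 decimal places (4 s.f.).
Carrying full precision, 49.547 ÷ 0.91 = 54.4472527473… mm; 0.91 has 2 s.f., so the result keeps min(4, 2) = 2 s.f.
Rounded to 2 significant figures: 54 mm.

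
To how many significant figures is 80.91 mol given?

80.91: zeros between nonzero digits are significant.

4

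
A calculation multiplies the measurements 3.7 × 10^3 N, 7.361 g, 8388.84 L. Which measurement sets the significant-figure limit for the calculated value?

3.7 × 10^3 N → 2 s.f.; 7.361 g → 4 s.f.; 8388.84 L → 6 s.f.
The fewest is 2 significant figures, from 3.7 × 10^3 N.

3.7 × 10^3 N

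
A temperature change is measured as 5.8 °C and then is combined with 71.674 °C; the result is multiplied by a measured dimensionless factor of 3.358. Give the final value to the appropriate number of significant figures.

5.8 °C + 71.674 °C = 77.474 °C; the sum is limited to 1 decimal place (3 s.f.).
Carrying full precision, 77.474 × 3.358 = 260.157692 °C; 3.358 has 4 s.f., so the result keeps min(3, 4) = 3 s.f.
Rounded to 3 significant figures: 2.60 × 10^2 °C.

2.60 × 10^2 °C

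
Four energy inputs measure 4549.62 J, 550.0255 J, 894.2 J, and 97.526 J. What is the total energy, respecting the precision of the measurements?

4549.62 J + 550.0255 J + 894.2 J + 97.526 J = 6091.3715 J.
Addition/subtraction keeps the fewest decimal places: 4549.62 → 2 decimal places, 550.0255 → 4 decimal places, 894.2 → 1 decimal place, 97.526 → 3 decimal places; limit is 1.
Rounded to 1 decimal place: 6091.4 J.

6091.4 J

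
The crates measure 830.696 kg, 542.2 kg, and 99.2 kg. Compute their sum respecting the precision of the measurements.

830.696 kg + 542.2 kg + 99.2 kg = 1472.096 kg.
Addition/subtraction keeps the fewest decimal places: 830.696 → 3 decimal places, 542.2 → 1 decimal place, 99.2 → 1 decimal place; limit is 1.
Rounded to 1 decimal place: 1472.1 kg.

1472.1 kg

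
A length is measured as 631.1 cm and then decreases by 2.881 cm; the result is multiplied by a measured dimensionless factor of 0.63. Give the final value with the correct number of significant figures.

4.0 × 10² cm

631.1 cm − 2.881 cm = 628.219 cm; the difference is limited to 1 decimal place (4 s.f.).
Carrying full precision, 628.219 × 0.63 = 395.77797 cm; 0.63 has 2 s.f., so the result keeps min(4, 2) = 2 s.f.
Rounded to 2 significant figures: 4.0 × 10² cm.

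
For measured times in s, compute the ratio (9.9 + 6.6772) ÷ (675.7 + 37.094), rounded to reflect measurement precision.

9.9 + 6.6772 = 16.5772, limited to 1 d.p. → 3 s.f.; 675.7 + 37.094 = 712.794, limited to 1 d.p. → 4 s.f.
Carrying full precision, 16.5772 ÷ 712.794 = 0.0232566491862…; keep min(3, 4) = 3 s.f.
Rounded to 3 significant figures: 0.0233.

0.0233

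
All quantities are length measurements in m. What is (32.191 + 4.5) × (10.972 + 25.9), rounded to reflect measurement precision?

32.191 + 4.5 = 36.691, limited to 1 d.p. → 3 s.f.; 10.972 + 25.9 = 36.872, limited to 1 d.p. → 3 s.f.
Carrying full precision, 36.691 × 36.872 = 1352.870552; keep min(3, 3) = 3 s.f.
Rounded to 3 significant figures: 1.35 × 10^3 m².

1.35 × 10^3 m²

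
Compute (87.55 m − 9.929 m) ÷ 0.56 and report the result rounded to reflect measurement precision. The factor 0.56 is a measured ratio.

87.55 m − 9.929 m = 77.621 m; the difference is limited to 2 decimal places (4 s.f.).
Carrying full precision, 77.621 ÷ 0.56 = 138.608928571… m; 0.56 has 2 s.f., so the result keeps min(4, 2) = 2 s.f.
Rounded to 2 significant figures: 1.4 × 10^2 m.

1.4 × 10^2 m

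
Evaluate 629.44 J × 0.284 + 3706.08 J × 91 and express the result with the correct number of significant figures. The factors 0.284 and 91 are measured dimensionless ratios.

3.4 × 10⁵ J

629.44 × 0.284 = 178.76096 → 179 J (3 s.f., last digit at the 10^0 place).
3706.08 × 91 = 337253.28 → 3.4 × 10⁵ J (2 s.f., last digit at the 10^4 place).
Sum: 337432.04096 J; keep the coarser place, 10^4.
Result: 3.4 × 10⁵ J.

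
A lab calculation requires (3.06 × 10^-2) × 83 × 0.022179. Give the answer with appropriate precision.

5.6 × 10^-2

(3.06 × 10^-2) × 83 × 0.022179 = 0.0563302242
Multiplication/division keeps the fewest significant figures: 3.06 × 10^-2 → 3 s.f., 83 → 2 s.f., 0.022179 → 5 s.f.; limit is 2.
Rounded to 2 significant figures: 5.6 × 10^-2.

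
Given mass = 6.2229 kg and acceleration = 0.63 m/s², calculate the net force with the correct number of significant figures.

3.9 N

net force = 6.2229 kg × 0.63 m/s² = 3.920427 N.
6.2229 has 5 significant figures; 0.63 has 2.
Division/multiplication keeps the fewest: 2 significant figures.
Rounded: 3.9 N.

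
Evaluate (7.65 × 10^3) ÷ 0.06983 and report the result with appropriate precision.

(7.65 × 10^3) ÷ 0.06983 = 109551.768581…
Multiplication/division keeps the fewest significant figures: 7.65 × 10^3 → 3 s.f., 0.06983 → 4 s.f.; limit is 3.
Rounded to 3 significant figures: 1.10 × 10^5.

1.10 × 10^5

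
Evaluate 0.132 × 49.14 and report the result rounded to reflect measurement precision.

6.49

0.132 × 49.14 = 6.48648
Multiplication/division keeps the fewest significant figures: 0.132 → 3 s.f., 49.14 → 4 s.f.; limit is 3.
Rounded to 3 significant figures: 6.49.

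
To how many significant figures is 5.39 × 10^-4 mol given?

3

5.39 × 10^-4: in scientific notation every digit of the coefficient is significant.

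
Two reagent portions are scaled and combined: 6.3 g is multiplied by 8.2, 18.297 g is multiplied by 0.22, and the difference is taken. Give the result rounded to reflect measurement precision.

48 g

6.3 × 8.2 = 51.66 → 52 g (2 s.f., last digit at the 10^0 place).
18.297 × 0.22 = 4.02534 → 4.0 g (2 s.f., last digit at the 10^-1 place).
Difference: 47.63466 g; keep the coarser place, 10^0.
Result: 48 g.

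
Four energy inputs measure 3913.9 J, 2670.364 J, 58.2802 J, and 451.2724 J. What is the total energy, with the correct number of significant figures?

3913.9 J + 2670.364 J + 58.2802 J + 451.2724 J = 7093.8166 J.
Addition/subtraction keeps the fewest decimal places: 3913.9 → 1 decimal place, 2670.364 → 3 decimal places, 58.2802 → 4 decimal places, 451.2724 → 4 decimal places; limit is 1.
Rounded to 1 decimal place: 7093.8 J.

7093.8 J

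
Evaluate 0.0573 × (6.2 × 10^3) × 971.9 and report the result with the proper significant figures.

3.5 × 10^5

0.0573 × (6.2 × 10^3) × 971.9 = 345277.194
Multiplication/division keeps the fewest significant figures: 0.0573 → 3 s.f., 6.2 × 10^3 → 2 s.f., 971.9 → 4 s.f.; limit is 2.
Rounded to 2 significant figures: 3.5 × 10^5.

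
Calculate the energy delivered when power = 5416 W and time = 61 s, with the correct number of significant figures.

3.3 × 10^5 J

energy delivered = 5416 W × 61 s = 330376 J.
5416 has 4 significant figures; 61 has 2.
Division/multiplication keeps the fewest: 2 significant figures.
Rounded: 3.3 × 10^5 J.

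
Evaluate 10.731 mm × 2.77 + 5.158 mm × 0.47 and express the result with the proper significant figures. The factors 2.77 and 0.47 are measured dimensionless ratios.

32.1 mm

10.731 × 2.77 = 29.72487 → 29.7 mm (3 s.f., last digit at the 10^-1 place).
5.158 × 0.47 = 2.42426 → 2.4 mm (2 s.f., last digit at the 10^-1 place).
Sum: 32.14913 mm; keep the coarser place, 10^-1.
Result: 32.1 mm.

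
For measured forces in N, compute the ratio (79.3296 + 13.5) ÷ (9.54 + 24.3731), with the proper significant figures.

2.74

79.3296 + 13.5 = 92.8296, limited to 1 d.p. → 3 s.f.; 9.54 + 24.3731 = 33.9131, limited to 2 d.p. → 4 s.f.
Carrying full precision, 92.8296 ÷ 33.9131 = 2.73727851479…; keep min(3, 4) = 3 s.f.
Rounded to 3 significant figures: 2.74.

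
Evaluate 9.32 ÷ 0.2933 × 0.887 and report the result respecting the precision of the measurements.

9.32 ÷ 0.2933 × 0.887 = 28.1856120014…
Multiplication/division keeps the fewest significant figures: 9.32 → 3 s.f., 0.2933 → 4 s.f., 0.887 → 3 s.f.; limit is 3.
Rounded to 3 significant figures: 28.2.

28.2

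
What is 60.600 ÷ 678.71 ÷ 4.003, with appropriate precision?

0.02231

60.600 ÷ 678.71 ÷ 4.003 = 0.0223050286801…
Multiplication/division keeps the fewest significant figures: 60.600 → 5 s.f., 678.71 → 5 s.f., 4.003 → 4 s.f.; limit is 4.
Rounded to 4 significant figures: 0.02231.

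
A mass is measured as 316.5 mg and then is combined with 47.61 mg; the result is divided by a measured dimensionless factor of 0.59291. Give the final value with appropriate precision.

614.1 mg

316.5 mg + 47.61 mg = 364.11 mg; the sum is limited to 1 decimal place (4 s.f.).
Carrying full precision, 364.11 ÷ 0.59291 = 614.106694102… mg; 0.59291 has 5 s.f., so the result keeps min(4, 5) = 4 s.f.
Rounded to 4 significant figures: 614.1 mg.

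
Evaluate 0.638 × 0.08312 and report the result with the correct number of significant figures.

0.0530

0.638 × 0.08312 = 0.05303056
Multiplication/division keeps the fewest significant figures: 0.638 → 3 s.f., 0.08312 → 4 s.f.; limit is 3.
Rounded to 3 significant figures: 0.0530.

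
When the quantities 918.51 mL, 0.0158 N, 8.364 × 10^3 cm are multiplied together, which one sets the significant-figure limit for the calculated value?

918.51 mL → 5 s.f.; 0.0158 N → 3 s.f.; 8.364 × 10^3 cm → 4 s.f.
The fewest is 3 significant figures, from 0.0158 N.

0.0158 N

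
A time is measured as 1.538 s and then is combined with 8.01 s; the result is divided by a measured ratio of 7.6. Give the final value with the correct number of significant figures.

1.538 s + 8.01 s = 9.548 s; the sum is limited to 2 decimal places (3 s.f.).
Carrying full precision, 9.548 ÷ 7.6 = 1.25631578947… s; 7.6 has 2 s.f., so the result keeps min(3, 2) = 2 s.f.
Rounded to 2 significant figures: 1.3 s.

1.3 s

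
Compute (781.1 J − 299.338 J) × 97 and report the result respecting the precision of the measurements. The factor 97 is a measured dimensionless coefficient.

4.7 × 10⁴ J

781.1 J − 299.338 J = 481.762 J; the difference is limited to 1 decimal place (4 s.f.).
Carrying full precision, 481.762 × 97 = 46730.914 J; 97 has 2 s.f., so the result keeps min(4, 2) = 2 s.f.
Rounded to 2 significant figures: 4.7 × 10⁴ J.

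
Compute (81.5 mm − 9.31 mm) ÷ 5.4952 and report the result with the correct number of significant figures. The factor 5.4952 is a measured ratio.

13.1 mm

81.5 mm − 9.31 mm = 72.19 mm; the difference is limited to 1 decimal place (3 s.f.).
Carrying full precision, 72.19 ÷ 5.4952 = 13.1369194934… mm; 5.4952 has 5 s.f., so the result keeps min(3, 5) = 3 s.f.
Rounded to 3 significant figures: 13.1 mm.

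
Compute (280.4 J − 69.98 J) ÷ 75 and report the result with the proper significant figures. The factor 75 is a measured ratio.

2.8 J

280.4 J − 69.98 J = 210.42 J; the difference is limited to 1 decimal place (4 s.f.).
Carrying full precision, 210.42 ÷ 75 = 2.8056 J; 75 has 2 s.f., so the result keeps min(4, 2) = 2 s.f.
Rounded to 2 significant figures: 2.8 J.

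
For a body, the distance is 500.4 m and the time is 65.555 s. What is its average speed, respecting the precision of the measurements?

7.633 m/s

average speed = 500.4 m ÷ 65.555 s = 7.63328502784… m/s.
500.4 has 4 significant figures; 65.555 has 5.
Division/multiplication keeps the fewest: 4 significant figures.
Rounded: 7.633 m/s.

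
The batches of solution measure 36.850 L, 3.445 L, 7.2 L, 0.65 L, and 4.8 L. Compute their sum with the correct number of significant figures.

36.850 L + 3.445 L + 7.2 L + 0.65 L + 4.8 L = 52.945 L.
Addition/subtraction keeps the fewest decimal places: 36.850 → 3 decimal places, 3.445 → 3 decimal places, 7.2 → 1 decimal place, 0.65 → 2 decimal places, 4.8 → 1 decimal place; limit is 1.
Rounded to 1 decimal place: 52.9 L.

52.9 L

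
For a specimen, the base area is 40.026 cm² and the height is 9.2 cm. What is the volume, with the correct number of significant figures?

3.7 × 10^2 cm³

volume = 40.026 cm² × 9.2 cm = 368.2392 cm³.
40.026 has 5 significant figures; 9.2 has 2.
Division/multiplication keeps the fewest: 2 significant figures.
Rounded: 3.7 × 10^2 cm³.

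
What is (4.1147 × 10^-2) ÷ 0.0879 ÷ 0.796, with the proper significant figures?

(4.1147 × 10^-2) ÷ 0.0879 ÷ 0.796 = 0.588079761721…
Multiplication/division keeps the fewest significant figures: 4.1147 × 10^-2 → 5 s.f., 0.0879 → 3 s.f., 0.796 → 3 s.f.; limit is 3.
Rounded to 3 significant figures: 5.88 × 10^-1.

5.88 × 10^-1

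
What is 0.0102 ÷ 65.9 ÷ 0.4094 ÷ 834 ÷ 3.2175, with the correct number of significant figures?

1.41 × 10^-7

0.0102 ÷ 65.9 ÷ 0.4094 ÷ 834 ÷ 3.2175 = 1.40890695377 × 10^-7…
Multiplication/division keeps the fewest significant figures: 0.0102 → 3 s.f., 65.9 → 3 s.f., 0.4094 → 4 s.f., 834 → 3 s.f., 3.2175 → 5 s.f.; limit is 3.
Rounded to 3 significant figures: 1.41 × 10^-7.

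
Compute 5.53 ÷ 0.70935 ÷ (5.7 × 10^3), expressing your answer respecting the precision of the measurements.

5.53 ÷ 0.70935 ÷ (5.7 × 10^3) = 0.00136769639613…
Multiplication/division keeps the fewest significant figures: 5.53 → 3 s.f., 0.70935 → 5 s.f., 5.7 × 10^3 → 2 s.f.; limit is 2.
Rounded to 2 significant figures: 0.0014.

0.0014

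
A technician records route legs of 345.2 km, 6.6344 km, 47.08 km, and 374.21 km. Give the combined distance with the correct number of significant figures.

345.2 km + 6.6344 km + 47.08 km + 374.21 km = 773.1244 km.
Addition/subtraction keeps the fewest decimal places: 345.2 → 1 decimal place, 6.6344 → 4 decimal places, 47.08 → 2 decimal places, 374.21 → 2 decimal places; limit is 1.
Rounded to 1 decimal place: 773.1 km.

773.1 km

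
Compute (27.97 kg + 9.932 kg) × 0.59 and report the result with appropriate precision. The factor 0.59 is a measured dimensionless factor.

22 kg

27.97 kg + 9.932 kg = 37.902 kg; the sum is limited to 2 decimal places (4 s.f.).
Carrying full precision, 37.902 × 0.59 = 22.36218 kg; 0.59 has 2 s.f., so the result keeps min(4, 2) = 2 s.f.
Rounded to 2 significant figures: 22 kg.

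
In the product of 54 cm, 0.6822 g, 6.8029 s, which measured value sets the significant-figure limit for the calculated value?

54 cm

54 cm → 2 s.f.; 0.6822 g → 4 s.f.; 6.8029 s → 5 s.f.
The fewest is 2 significant figures, from 54 cm.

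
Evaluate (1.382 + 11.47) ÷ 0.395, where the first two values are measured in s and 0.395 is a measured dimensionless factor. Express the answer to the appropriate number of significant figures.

32.5 s

1.382 s + 11.47 s = 12.852 s; the sum is limited to 2 decimal places (4 s.f.).
Carrying full precision, 12.852 ÷ 0.395 = 32.5367088608… s; 0.395 has 3 s.f., so the result keeps min(4, 3) = 3 s.f.
Rounded to 3 significant figures: 32.5 s.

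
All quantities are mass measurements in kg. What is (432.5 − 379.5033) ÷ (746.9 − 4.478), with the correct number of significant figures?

432.5 − 379.5033 = 52.9967, limited to 1 d.p. → 3 s.f.; 746.9 − 4.478 = 742.422, limited to 1 d.p. → 4 s.f.
Carrying full precision, 52.9967 ÷ 742.422 = 0.0713835258115…; keep min(3, 4) = 3 s.f.
Rounded to 3 significant figures: 0.0714.

0.0714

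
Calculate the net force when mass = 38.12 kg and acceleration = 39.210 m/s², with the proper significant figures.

net force = 38.12 kg × 39.210 m/s² = 1494.6852 N.
38.12 has 4 significant figures; 39.210 has 5.
Division/multiplication keeps the fewest: 4 significant figures.
Rounded: 1495 N.

1495 N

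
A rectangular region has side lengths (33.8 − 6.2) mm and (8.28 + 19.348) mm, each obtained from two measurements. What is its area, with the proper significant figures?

763 mm²

33.8 − 6.2 = 27.6, limited to 1 d.p. → 3 s.f.; 8.28 + 19.348 = 27.628, limited to 2 d.p. → 4 s.f.
Carrying full precision, 27.6 × 27.628 = 762.5328; keep min(3, 4) = 3 s.f.
Rounded to 3 significant figures: 763 mm².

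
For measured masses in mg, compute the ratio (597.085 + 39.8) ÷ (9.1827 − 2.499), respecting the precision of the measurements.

597.085 + 39.8 = 636.885, limited to 1 d.p. → 4 s.f.; 9.1827 − 2.499 = 6.6837, limited to 3 d.p. → 4 s.f.
Carrying full precision, 636.885 ÷ 6.6837 = 95.2892858746…; keep min(4, 4) = 4 s.f.
Rounded to 4 significant figures: 95.29.

95.29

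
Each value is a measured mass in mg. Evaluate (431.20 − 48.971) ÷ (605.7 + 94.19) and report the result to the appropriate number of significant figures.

0.5461

431.20 − 48.971 = 382.229, limited to 2 d.p. → 5 s.f.; 605.7 + 94.19 = 699.89, limited to 1 d.p. → 4 s.f.
Carrying full precision, 382.229 ÷ 699.89 = 0.546127248568…; keep min(5, 4) = 4 s.f.
Rounded to 4 significant figures: 0.5461.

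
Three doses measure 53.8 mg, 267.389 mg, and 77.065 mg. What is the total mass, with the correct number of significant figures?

53.8 mg + 267.389 mg + 77.065 mg = 398.254 mg.
Addition/subtraction keeps the fewest decimal places: 53.8 → 1 decimal place, 267.389 → 3 decimal places, 77.065 → 3 decimal places; limit is 1.
Rounded to 1 decimal place: 398.3 mg.

398.3 mg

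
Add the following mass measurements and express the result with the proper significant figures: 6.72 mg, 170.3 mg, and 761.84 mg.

938.9 mg

6.72 mg + 170.3 mg + 761.84 mg = 938.86 mg.
Addition/subtraction keeps the fewest decimal places: 6.72 → 2 decimal places, 170.3 → 1 decimal place, 761.84 → 2 decimal places; limit is 1.
Rounded to 1 decimal place: 938.9 mg.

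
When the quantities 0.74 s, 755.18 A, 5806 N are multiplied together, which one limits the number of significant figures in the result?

0.74 s → 2 s.f.; 755.18 A → 5 s.f.; 5806 N → 4 s.f.
The fewest is 2 significant figures, from 0.74 s.

0.74 s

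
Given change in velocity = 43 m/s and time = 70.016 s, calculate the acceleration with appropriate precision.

acceleration = 43 m/s ÷ 70.016 s = 0.614145338208… m/s².
43 has 2 significant figures; 70.016 has 5.
Division/multiplication keeps the fewest: 2 significant figures.
Rounded: 0.61 m/s².

0.61 m/s²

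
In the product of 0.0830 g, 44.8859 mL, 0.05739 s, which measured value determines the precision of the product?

0.0830 g

0.0830 g → 3 s.f.; 44.8859 mL → 6 s.f.; 0.05739 s → 4 s.f.
The fewest is 3 significant figures, from 0.0830 g.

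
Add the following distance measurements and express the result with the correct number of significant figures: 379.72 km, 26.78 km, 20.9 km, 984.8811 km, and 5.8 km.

379.72 km + 26.78 km + 20.9 km + 984.8811 km + 5.8 km = 1418.0811 km.
Addition/subtraction keeps the fewest decimal places: 379.72 → 2 decimal places, 26.78 → 2 decimal places, 20.9 → 1 decimal place, 984.8811 → 4 decimal places, 5.8 → 1 decimal place; limit is 1.
Rounded to 1 decimal place: 1.4181 × 10^3 km.

1.4181 × 10^3 km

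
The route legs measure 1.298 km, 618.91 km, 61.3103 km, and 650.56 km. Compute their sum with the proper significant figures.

1332.08 km

1.298 km + 618.91 km + 61.3103 km + 650.56 km = 1332.0783 km.
Addition/subtraction keeps the fewest decimal places: 1.298 → 3 decimal places, 618.91 → 2 decimal places, 61.3103 → 4 decimal places, 650.56 → 2 decimal places; limit is 2.
Rounded to 2 decimal places: 1332.08 km.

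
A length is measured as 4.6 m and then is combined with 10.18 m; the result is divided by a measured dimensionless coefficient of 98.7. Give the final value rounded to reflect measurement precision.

4.6 m + 10.18 m = 14.78 m; the sum is limited to 1 decimal place (3 s.f.).
Carrying full precision, 14.78 ÷ 98.7 = 0.149746707194… m; 98.7 has 3 s.f., so the result keeps min(3, 3) = 3 s.f.
Rounded to 3 significant figures: 1.50 × 10⁻¹ m.

1.50 × 10⁻¹ m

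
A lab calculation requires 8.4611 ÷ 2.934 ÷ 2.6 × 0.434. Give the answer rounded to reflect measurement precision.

0.48

8.4611 ÷ 2.934 ÷ 2.6 × 0.434 = 0.481374521525…
Multiplication/division keeps the fewest significant figures: 8.4611 → 5 s.f., 2.934 → 4 s.f., 2.6 → 2 s.f., 0.434 → 3 s.f.; limit is 2.
Rounded to 2 significant figures: 0.48.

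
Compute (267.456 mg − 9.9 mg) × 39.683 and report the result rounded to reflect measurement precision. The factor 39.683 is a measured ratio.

267.456 mg − 9.9 mg = 257.556 mg; the difference is limited to 1 decimal place (4 s.f.).
Carrying full precision, 257.556 × 39.683 = 10220.594748 mg; 39.683 has 5 s.f., so the result keeps min(4, 5) = 4 s.f.
Rounded to 4 significant figures: 1.022 × 10⁴ mg.

1.022 × 10⁴ mg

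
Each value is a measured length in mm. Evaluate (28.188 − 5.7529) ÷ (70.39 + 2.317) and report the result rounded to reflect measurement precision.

28.188 − 5.7529 = 22.4351, limited to 3 d.p. → 5 s.f.; 70.39 + 2.317 = 72.707, limited to 2 d.p. → 4 s.f.
Carrying full precision, 22.4351 ÷ 72.707 = 0.308568638508…; keep min(5, 4) = 4 s.f.
Rounded to 4 significant figures: 0.3086.

0.3086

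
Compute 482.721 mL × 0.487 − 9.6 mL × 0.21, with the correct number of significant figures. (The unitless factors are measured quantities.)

233 mL

482.721 × 0.487 = 235.085127 → 235 mL (3 s.f., last digit at the 10^0 place).
9.6 × 0.21 = 2.016 → 2.0 mL (2 s.f., last digit at the 10^-1 place).
Difference: 233.069127 mL; keep the coarser place, 10^0.
Result: 233 mL.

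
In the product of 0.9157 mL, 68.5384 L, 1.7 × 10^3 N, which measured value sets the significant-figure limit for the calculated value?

0.9157 mL → 4 s.f.; 68.5384 L → 6 s.f.; 1.7 × 10^3 N → 2 s.f.
The fewest is 2 significant figures, from 1.7 × 10^3 N.

1.7 × 10^3 N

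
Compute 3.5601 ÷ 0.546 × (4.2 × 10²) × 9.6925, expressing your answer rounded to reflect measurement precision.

3.5601 ÷ 0.546 × (4.2 × 10²) × 9.6925 = 26543.2840385…
Multiplication/division keeps the fewest significant figures: 3.5601 → 5 s.f., 0.546 → 3 s.f., 4.2 × 10² → 2 s.f., 9.6925 → 5 s.f.; limit is 2.
Rounded to 2 significant figures: 2.7 × 10⁴.

2.7 × 10⁴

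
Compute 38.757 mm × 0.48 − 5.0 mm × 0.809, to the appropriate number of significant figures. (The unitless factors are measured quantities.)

15 mm

38.757 × 0.48 = 18.60336 → 19 mm (2 s.f., last digit at the 10^0 place).
5.0 × 0.809 = 4.045 → 4.0 mm (2 s.f., last digit at the 10^-1 place).
Difference: 14.55836 mm; keep the coarser place, 10^0.
Result: 15 mm.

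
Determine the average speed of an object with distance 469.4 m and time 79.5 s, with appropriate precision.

average speed = 469.4 m ÷ 79.5 s = 5.90440251572… m/s.
469.4 has 4 significant figures; 79.5 has 3.
Division/multiplication keeps the fewest: 3 significant figures.
Rounded: 5.90 m/s.

5.90 m/s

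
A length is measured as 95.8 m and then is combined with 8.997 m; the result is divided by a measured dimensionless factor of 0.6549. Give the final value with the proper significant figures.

95.8 m + 8.997 m = 104.797 m; the sum is limited to 1 decimal place (4 s.f.).
Carrying full precision, 104.797 ÷ 0.6549 = 160.019850359… m; 0.6549 has 4 s.f., so the result keeps min(4, 4) = 4 s.f.
Rounded to 4 significant figures: 160.0 m.

160.0 m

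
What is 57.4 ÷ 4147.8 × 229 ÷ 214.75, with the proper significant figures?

57.4 ÷ 4147.8 × 229 ÷ 214.75 = 0.0147569428365…
Multiplication/division keeps the fewest significant figures: 57.4 → 3 s.f., 4147.8 → 5 s.f., 229 → 3 s.f., 214.75 → 5 s.f.; limit is 3.
Rounded to 3 significant figures: 1.48 × 10^-2.

1.48 × 10^-2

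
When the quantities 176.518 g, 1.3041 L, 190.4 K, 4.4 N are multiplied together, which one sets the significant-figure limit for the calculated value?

176.518 g → 6 s.f.; 1.3041 L → 5 s.f.; 190.4 K → 4 s.f.; 4.4 N → 2 s.f.
The fewest is 2 significant figures, from 4.4 N.

4.4 N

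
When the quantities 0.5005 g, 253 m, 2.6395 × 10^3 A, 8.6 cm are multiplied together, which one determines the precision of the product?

0.5005 g → 4 s.f.; 253 m → 3 s.f.; 2.6395 × 10^3 A → 5 s.f.; 8.6 cm → 2 s.f.
The fewest is 2 significant figures, from 8.6 cm.

8.6 cm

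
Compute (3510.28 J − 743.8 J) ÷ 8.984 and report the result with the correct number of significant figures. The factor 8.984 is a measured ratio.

3510.28 J − 743.8 J = 2766.48 J; the difference is limited to 1 decimal place (5 s.f.).
Carrying full precision, 2766.48 ÷ 8.984 = 307.934105076… J; 8.984 has 4 s.f., so the result keeps min(5, 4) = 4 s.f.
Rounded to 4 significant figures: 307.9 J.

307.9 J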